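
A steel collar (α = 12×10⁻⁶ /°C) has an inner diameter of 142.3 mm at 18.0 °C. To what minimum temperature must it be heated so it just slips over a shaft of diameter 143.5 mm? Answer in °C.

T = 721 °C

Required Δd = 143.5 − 142.3 = 1.2 mm
Δd = αd₀ΔT ⇒ ΔT = Δd/(αd₀) = 1.2 / (12×10⁻⁶ × 142.3) = 702.74 K
T_min = 18.0 + 702.74 = 720.74 °C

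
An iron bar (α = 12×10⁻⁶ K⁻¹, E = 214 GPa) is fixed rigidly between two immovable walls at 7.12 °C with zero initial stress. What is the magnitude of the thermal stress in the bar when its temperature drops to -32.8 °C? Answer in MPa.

σ = 103 MPa

Fully constrained: the free strain ε = αΔT is blocked, so σ = Eε = EαΔT.
|ΔT| = 39.92 K
σ = 214×10⁹ × 12×10⁻⁶ × 39.92 = 1.03×10⁸ Pa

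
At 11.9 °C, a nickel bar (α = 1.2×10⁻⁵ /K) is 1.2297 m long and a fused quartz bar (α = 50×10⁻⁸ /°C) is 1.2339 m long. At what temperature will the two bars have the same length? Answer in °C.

L₁(1 + α₁ΔT) = L₂(1 + α₂ΔT) ⇒ ΔT = (L₂ − L₁)/(α₁L₁ − α₂L₂)
L₂ − L₁ = 1.2339 − 1.2297 = 4.20×10⁻³ m
α₁L₁ − α₂L₂ = 1.2×10⁻⁵×1.2297 − 50×10⁻⁸×1.2339 = 1.413945×10⁻⁵ m/K
ΔT = 4.20×10⁻³ / 1.413945×10⁻⁵ = 297.041 K
T = 11.9 + 297.041 = 308.941 °C

T = 308.9 °C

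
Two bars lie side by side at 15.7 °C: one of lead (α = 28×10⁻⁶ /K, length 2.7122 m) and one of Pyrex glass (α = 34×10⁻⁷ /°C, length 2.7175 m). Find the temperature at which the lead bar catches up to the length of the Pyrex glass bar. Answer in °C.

Equal length when α₁L₁ΔT − α₂L₂ΔT = L₂ − L₁ = 5.30×10⁻³ m
α₁L₁ = 7.59416×10⁻⁵, α₂L₂ = 9.2395×10⁻⁶ → Δ(αL) = 6.67021×10⁻⁵ m/K
ΔT = 5.30×10⁻³ / 6.67021×10⁻⁵ = 79.4578 K, so T = 15.7 + 79.4578 = 95.1578 °C

T = 95.16 °C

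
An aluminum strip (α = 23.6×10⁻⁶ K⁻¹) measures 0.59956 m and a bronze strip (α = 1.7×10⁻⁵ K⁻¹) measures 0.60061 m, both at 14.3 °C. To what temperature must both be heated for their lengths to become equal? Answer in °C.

L₁(1 + α₁ΔT) = L₂(1 + α₂ΔT) ⇒ ΔT = (L₂ − L₁)/(α₁L₁ − α₂L₂)
L₂ − L₁ = 0.60061 − 0.59956 = 1.05×10⁻³ m
α₁L₁ − α₂L₂ = 23.6×10⁻⁶×0.59956 − 1.7×10⁻⁵×0.60061 = 3.939246×10⁻⁶ m/K
ΔT = 1.05×10⁻³ / 3.939246×10⁻⁶ = 266.548 K
T = 14.3 + 266.548 = 280.848 °C

T = 280.8 °C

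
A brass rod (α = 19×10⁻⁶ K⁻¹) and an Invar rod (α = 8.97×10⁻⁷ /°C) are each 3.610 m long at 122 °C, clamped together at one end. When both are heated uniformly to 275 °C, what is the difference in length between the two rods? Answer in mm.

ΔT = 153 K
brass: ΔL = 19×10⁻⁶ × 3.610 m × 153 = 1.0494×10⁻² m = 10.494 mm
Invar: ΔL = 8.97×10⁻⁷ × 3.610 m × 153 = 4.9544×10⁻⁴ m = 0.49544 mm
difference = 10.494 − 0.49544 = 9.99856 mm

10.0 mm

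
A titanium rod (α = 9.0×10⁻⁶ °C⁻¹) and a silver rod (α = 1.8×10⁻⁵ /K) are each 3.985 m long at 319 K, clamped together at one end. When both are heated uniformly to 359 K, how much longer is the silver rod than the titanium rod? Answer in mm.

1.43 mm

ΔT = 40 K
titanium: ΔL = 9.0×10⁻⁶ × 3.985 m × 40 = 1.4346×10⁻³ m = 1.4346 mm
silver: ΔL = 1.8×10⁻⁵ × 3.985 m × 40 = 2.8692×10⁻³ m = 2.8692 mm
difference = 2.8692 − 1.4346 = 1.4346 mm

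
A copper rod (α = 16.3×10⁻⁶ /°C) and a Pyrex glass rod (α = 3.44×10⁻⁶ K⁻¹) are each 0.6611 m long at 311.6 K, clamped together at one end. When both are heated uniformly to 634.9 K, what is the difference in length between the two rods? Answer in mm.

2.75 mm

ΔT = 323.3 K
copper: ΔL = 16.3×10⁻⁶ × 0.6611 m × 323.3 = 3.4839×10⁻³ m = 3.4839 mm
Pyrex glass: ΔL = 3.44×10⁻⁶ × 0.6611 m × 323.3 = 7.3524×10⁻⁴ m = 0.73524 mm
difference = 3.4839 − 0.73524 = 2.74866 mm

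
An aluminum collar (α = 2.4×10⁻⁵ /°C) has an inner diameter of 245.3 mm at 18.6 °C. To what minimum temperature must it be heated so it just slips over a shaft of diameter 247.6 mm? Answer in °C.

Required Δd = 247.6 − 245.3 = 2.3 mm
Δd = αd₀ΔT ⇒ ΔT = Δd/(αd₀) = 2.3 / (2.4×10⁻⁵ × 245.3) = 390.68 K
T_min = 18.6 + 390.68 = 409.28 °C

T = 409 °C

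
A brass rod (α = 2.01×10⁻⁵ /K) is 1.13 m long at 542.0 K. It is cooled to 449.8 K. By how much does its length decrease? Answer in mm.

ΔL = 2.09 mm

|ΔT| = |449.8 − 542.0| = 92.2 K
ΔL = αL₀ΔT = (2.01×10⁻⁵)(1.13)(92.2) = 2.09×10⁻³ m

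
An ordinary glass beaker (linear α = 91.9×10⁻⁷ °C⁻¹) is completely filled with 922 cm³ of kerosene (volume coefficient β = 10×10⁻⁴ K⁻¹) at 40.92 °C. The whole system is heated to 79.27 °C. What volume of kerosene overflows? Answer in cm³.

34.4 cm³

The beaker also expands: β_container ≈ 3α = 2.757×10⁻⁵ /K
Net overflow = V₀(β_liq − 3α_cont)ΔT
β − 3α = 1.00×10⁻³ − 2.757×10⁻⁵ = 9.7243×10⁻⁴ /K; ΔT = 38.35 K
ΔV = 922 × 9.7243×10⁻⁴ × 38.35 = 34.4 cm³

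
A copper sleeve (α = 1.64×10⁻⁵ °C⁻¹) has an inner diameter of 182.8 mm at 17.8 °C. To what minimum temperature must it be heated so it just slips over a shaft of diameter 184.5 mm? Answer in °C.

T = 585 °C

Required Δd = 184.5 − 182.8 = 1.7 mm
Δd = αd₀ΔT ⇒ ΔT = Δd/(αd₀) = 1.7 / (1.64×10⁻⁵ × 182.8) = 567.06 K
T_min = 17.8 + 567.06 = 584.86 °C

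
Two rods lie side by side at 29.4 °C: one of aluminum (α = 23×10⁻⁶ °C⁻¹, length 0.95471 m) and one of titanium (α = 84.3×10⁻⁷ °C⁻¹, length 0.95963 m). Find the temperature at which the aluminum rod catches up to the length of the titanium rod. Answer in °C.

Equal length when α₁L₁ΔT − α₂L₂ΔT = L₂ − L₁ = 4.92×10⁻³ m
α₁L₁ = 2.195833×10⁻⁵, α₂L₂ = 8.0896809×10⁻⁶ → Δ(αL) = 1.38686491×10⁻⁵ m/K
ΔT = 4.92×10⁻³ / 1.38686491×10⁻⁵ = 354.757 K, so T = 29.4 + 354.757 = 384.157 °C

T = 384.2 °C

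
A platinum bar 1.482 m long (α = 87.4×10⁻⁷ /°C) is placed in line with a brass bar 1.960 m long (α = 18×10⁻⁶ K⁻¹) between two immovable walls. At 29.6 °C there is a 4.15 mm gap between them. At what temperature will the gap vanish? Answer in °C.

T = 116 °C

α₁L₁ = 1.295268×10⁻⁵ m/K, α₂L₂ = 3.528×10⁻⁵ m/K → total 4.823268×10⁻⁵ m/K
ΔT = g/(α₁L₁+α₂L₂) = 4.15×10⁻³ / 4.823268×10⁻⁵ = 86.04 K
T = 29.6 + 86.04 = 115.64 °C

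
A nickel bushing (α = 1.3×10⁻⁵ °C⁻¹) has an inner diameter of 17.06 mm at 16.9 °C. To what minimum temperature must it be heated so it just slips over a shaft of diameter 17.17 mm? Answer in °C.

T = 513 °C

Required Δd = 17.17 − 17.06 = 0.11 mm
Δd = αd₀ΔT ⇒ ΔT = Δd/(αd₀) = 0.11 / (1.3×10⁻⁵ × 17.06) = 495.99 K
T_min = 16.9 + 495.99 = 512.89 °C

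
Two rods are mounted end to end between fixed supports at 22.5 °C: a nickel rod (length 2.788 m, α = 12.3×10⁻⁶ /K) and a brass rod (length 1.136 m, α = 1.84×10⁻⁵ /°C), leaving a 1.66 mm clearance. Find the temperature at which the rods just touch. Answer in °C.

T = 52.6 °C

α₁L₁ = 3.42924×10⁻⁵ m/K, α₂L₂ = 2.09024×10⁻⁵ m/K → total 5.51948×10⁻⁵ m/K
ΔT = g/(α₁L₁+α₂L₂) = 1.66×10⁻³ / 5.51948×10⁻⁵ = 30.075 K
T = 22.5 + 30.075 = 52.575 °C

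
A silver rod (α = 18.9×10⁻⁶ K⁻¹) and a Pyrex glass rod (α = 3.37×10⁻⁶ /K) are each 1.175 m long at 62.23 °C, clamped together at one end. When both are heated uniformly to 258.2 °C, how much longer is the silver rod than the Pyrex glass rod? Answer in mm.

3.58 mm

ΔT = 195.97 K
silver: ΔL = 18.9×10⁻⁶ × 1.175 m × 195.97 = 4.3520×10⁻³ m = 4.3520 mm
Pyrex glass: ΔL = 3.37×10⁻⁶ × 1.175 m × 195.97 = 7.7599×10⁻⁴ m = 0.77599 mm
difference = 4.3520 − 0.77599 = 3.57601 mm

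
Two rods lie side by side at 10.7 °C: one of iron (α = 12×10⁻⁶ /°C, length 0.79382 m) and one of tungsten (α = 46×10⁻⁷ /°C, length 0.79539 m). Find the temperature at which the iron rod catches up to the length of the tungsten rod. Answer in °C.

T = 278.3 °C

L₁(1 + α₁ΔT) = L₂(1 + α₂ΔT) ⇒ ΔT = (L₂ − L₁)/(α₁L₁ − α₂L₂)
L₂ − L₁ = 0.79539 − 0.79382 = 1.57×10⁻³ m
α₁L₁ − α₂L₂ = 12×10⁻⁶×0.79382 − 46×10⁻⁷×0.79539 = 5.867046×10⁻⁶ m/K
ΔT = 1.57×10⁻³ / 5.867046×10⁻⁶ = 267.596 K
T = 10.7 + 267.596 = 278.296 °C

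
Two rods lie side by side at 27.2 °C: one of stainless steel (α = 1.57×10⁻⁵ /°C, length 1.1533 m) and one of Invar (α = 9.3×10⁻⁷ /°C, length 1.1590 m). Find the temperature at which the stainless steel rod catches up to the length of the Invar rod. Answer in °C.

T = 361.9 °C

L₁(1 + α₁ΔT) = L₂(1 + α₂ΔT) ⇒ ΔT = (L₂ − L₁)/(α₁L₁ − α₂L₂)
L₂ − L₁ = 1.1590 − 1.1533 = 5.70×10⁻³ m
α₁L₁ − α₂L₂ = 1.57×10⁻⁵×1.1533 − 9.3×10⁻⁷×1.1590 = 1.702894×10⁻⁵ m/K
ΔT = 5.70×10⁻³ / 1.702894×10⁻⁵ = 334.724 K
T = 27.2 + 334.724 = 361.924 °C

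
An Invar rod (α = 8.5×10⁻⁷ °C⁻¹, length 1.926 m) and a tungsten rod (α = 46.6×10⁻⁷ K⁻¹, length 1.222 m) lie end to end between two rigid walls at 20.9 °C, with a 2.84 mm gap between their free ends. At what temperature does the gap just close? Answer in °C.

Gap closes when ΔL₁ + ΔL₂ = 2.84 mm = 2.84×10⁻³ m
(α₁L₁ + α₂L₂)ΔT = g
α₁L₁ + α₂L₂ = 8.5×10⁻⁷×1.926 + 46.6×10⁻⁷×1.222 = 7.33162×10⁻⁶ m/K
ΔT = 2.84×10⁻³ / 7.33162×10⁻⁶ = 387.36 K
T = 20.9 + 387.36 = 408.26 °C

T = 408 °C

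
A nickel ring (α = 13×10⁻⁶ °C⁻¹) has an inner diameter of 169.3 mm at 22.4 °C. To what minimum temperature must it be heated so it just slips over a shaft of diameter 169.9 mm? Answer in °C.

Required Δd = 169.9 − 169.3 = 0.6 mm
Δd = αd₀ΔT ⇒ ΔT = Δd/(αd₀) = 0.6 / (13×10⁻⁶ × 169.3) = 272.62 K
T_min = 22.4 + 272.62 = 295.02 °C

T = 295 °C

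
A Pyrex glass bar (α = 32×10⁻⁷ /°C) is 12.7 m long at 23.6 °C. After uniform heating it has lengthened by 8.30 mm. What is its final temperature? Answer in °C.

ΔL = αL₀ΔT ⇒ ΔT = ΔL / (αL₀)
ΔT = 8.30×10⁻³ m / (32×10⁻⁷ × 12.7 m) = 204.23 K
T = 23.6 + 204.23 = 227.83 °C

T = 228 °C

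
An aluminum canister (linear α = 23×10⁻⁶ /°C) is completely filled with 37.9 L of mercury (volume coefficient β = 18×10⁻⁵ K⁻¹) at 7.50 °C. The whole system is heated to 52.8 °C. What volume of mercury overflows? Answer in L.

0.191 L

The canister also expands: β_container ≈ 3α = 6.9×10⁻⁵ /K
Net overflow = V₀(β_liq − 3α_cont)ΔT
β − 3α = 1.80×10⁻⁴ − 6.9×10⁻⁵ = 1.11×10⁻⁴ /K; ΔT = 45.30 K
ΔV = 37.9 × 1.11×10⁻⁴ × 45.30 = 0.191 L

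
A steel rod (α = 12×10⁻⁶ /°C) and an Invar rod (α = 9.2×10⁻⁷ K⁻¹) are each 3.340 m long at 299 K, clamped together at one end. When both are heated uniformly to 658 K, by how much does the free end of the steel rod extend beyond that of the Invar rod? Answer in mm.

ΔT = 359 K
steel: ΔL = 12×10⁻⁶ × 3.340 m × 359 = 1.4389×10⁻² m = 14.389 mm
Invar: ΔL = 9.2×10⁻⁷ × 3.340 m × 359 = 1.1031×10⁻³ m = 1.1031 mm
difference = 14.389 − 1.1031 = 13.2859 mm

13.3 mm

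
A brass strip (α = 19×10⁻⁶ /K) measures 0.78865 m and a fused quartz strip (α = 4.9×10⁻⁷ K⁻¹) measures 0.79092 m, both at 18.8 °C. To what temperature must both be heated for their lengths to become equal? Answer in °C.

L₁(1 + α₁ΔT) = L₂(1 + α₂ΔT) ⇒ ΔT = (L₂ − L₁)/(α₁L₁ − α₂L₂)
L₂ − L₁ = 0.79092 − 0.78865 = 2.27×10⁻³ m
α₁L₁ − α₂L₂ = 19×10⁻⁶×0.78865 − 4.9×10⁻⁷×0.79092 = 1.45967992×10⁻⁵ m/K
ΔT = 2.27×10⁻³ / 1.45967992×10⁻⁵ = 155.514 K
T = 18.8 + 155.514 = 174.314 °C

T = 174.3 °C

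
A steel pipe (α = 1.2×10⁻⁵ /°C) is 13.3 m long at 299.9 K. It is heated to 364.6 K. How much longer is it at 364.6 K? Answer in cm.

ΔL = 1.03 cm

|ΔT| = |364.6 − 299.9| = 64.7 K
ΔL = αL₀ΔT = (1.2×10⁻⁵)(13.3)(64.7) = 1.03×10⁻² m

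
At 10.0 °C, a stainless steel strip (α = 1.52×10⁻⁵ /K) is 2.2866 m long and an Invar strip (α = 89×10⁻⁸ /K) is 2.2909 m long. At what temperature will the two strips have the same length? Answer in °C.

Equal length when α₁L₁ΔT − α₂L₂ΔT = L₂ − L₁ = 4.30×10⁻³ m
α₁L₁ = 3.475632×10⁻⁵, α₂L₂ = 2.038901×10⁻⁶ → Δ(αL) = 3.2717419×10⁻⁵ m/K
ΔT = 4.30×10⁻³ / 3.2717419×10⁻⁵ = 131.428 K, so T = 10.0 + 131.428 = 141.428 °C

T = 141.4 °C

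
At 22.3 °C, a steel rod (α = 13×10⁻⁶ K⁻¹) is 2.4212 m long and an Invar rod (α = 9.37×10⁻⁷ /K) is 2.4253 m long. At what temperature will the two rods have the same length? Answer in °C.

L₁(1 + α₁ΔT) = L₂(1 + α₂ΔT) ⇒ ΔT = (L₂ − L₁)/(α₁L₁ − α₂L₂)
L₂ − L₁ = 2.4253 − 2.4212 = 4.10×10⁻³ m
α₁L₁ − α₂L₂ = 13×10⁻⁶×2.4212 − 9.37×10⁻⁷×2.4253 = 2.92030939×10⁻⁵ m/K
ΔT = 4.10×10⁻³ / 2.92030939×10⁻⁵ = 140.396 K
T = 22.3 + 140.396 = 162.696 °C

T = 162.7 °C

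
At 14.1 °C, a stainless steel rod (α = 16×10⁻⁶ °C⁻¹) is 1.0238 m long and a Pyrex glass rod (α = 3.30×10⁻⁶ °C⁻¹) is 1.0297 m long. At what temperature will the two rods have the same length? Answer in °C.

T = 468.5 °C

L₁(1 + α₁ΔT) = L₂(1 + α₂ΔT) ⇒ ΔT = (L₂ − L₁)/(α₁L₁ − α₂L₂)
L₂ − L₁ = 1.0297 − 1.0238 = 5.90×10⁻³ m
α₁L₁ − α₂L₂ = 16×10⁻⁶×1.0238 − 3.30×10⁻⁶×1.0297 = 1.298279×10⁻⁵ m/K
ΔT = 5.90×10⁻³ / 1.298279×10⁻⁵ = 454.448 K
T = 14.1 + 454.448 = 468.548 °C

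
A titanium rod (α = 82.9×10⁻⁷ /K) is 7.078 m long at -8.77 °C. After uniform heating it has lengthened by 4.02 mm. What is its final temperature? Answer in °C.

ΔL = αL₀ΔT ⇒ ΔT = ΔL / (αL₀)
ΔT = 4.02×10⁻³ m / (82.9×10⁻⁷ × 7.078 m) = 68.511 K
T = -8.77 + 68.511 = 59.741 °C

T = 59.7 °C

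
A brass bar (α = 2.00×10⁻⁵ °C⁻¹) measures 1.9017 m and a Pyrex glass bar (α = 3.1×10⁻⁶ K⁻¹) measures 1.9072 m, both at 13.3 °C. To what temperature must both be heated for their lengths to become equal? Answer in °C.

T = 184.5 °C

L₁(1 + α₁ΔT) = L₂(1 + α₂ΔT) ⇒ ΔT = (L₂ − L₁)/(α₁L₁ − α₂L₂)
L₂ − L₁ = 1.9072 − 1.9017 = 5.50×10⁻³ m
α₁L₁ − α₂L₂ = 2.00×10⁻⁵×1.9017 − 3.1×10⁻⁶×1.9072 = 3.212168×10⁻⁵ m/K
ΔT = 5.50×10⁻³ / 3.212168×10⁻⁵ = 171.224 K
T = 13.3 + 171.224 = 184.524 °C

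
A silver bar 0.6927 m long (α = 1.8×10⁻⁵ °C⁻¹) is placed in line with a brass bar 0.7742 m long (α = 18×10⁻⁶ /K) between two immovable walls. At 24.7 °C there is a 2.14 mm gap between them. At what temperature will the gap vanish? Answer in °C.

Gap closes when ΔL₁ + ΔL₂ = 2.14 mm = 2.14×10⁻³ m
(α₁L₁ + α₂L₂)ΔT = g
α₁L₁ + α₂L₂ = 1.8×10⁻⁵×0.6927 + 18×10⁻⁶×0.7742 = 2.64042×10⁻⁵ m/K
ΔT = 2.14×10⁻³ / 2.64042×10⁻⁵ = 81.05 K
T = 24.7 + 81.05 = 105.75 °C

T = 106 °C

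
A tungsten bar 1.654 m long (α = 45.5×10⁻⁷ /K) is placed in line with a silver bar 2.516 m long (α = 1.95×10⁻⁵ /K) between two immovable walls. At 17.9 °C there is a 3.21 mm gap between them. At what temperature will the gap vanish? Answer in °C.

T = 74.6 °C

α₁L₁ = 7.5257×10⁻⁶ m/K, α₂L₂ = 4.9062×10⁻⁵ m/K → total 5.65877×10⁻⁵ m/K
ΔT = g/(α₁L₁+α₂L₂) = 3.21×10⁻³ / 5.65877×10⁻⁵ = 56.726 K
T = 17.9 + 56.726 = 74.626 °C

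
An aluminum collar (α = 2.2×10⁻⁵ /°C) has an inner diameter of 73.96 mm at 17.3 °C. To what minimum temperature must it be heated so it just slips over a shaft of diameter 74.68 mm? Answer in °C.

Required Δd = 74.68 − 73.96 = 0.72 mm
Δd = αd₀ΔT ⇒ ΔT = Δd/(αd₀) = 0.72 / (2.2×10⁻⁵ × 73.96) = 442.50 K
T_min = 17.3 + 442.50 = 459.80 °C

T = 460 °C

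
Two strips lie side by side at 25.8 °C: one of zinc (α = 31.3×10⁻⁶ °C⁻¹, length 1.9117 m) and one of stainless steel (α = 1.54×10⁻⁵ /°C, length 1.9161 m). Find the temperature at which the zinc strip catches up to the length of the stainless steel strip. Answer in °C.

Equal length when α₁L₁ΔT − α₂L₂ΔT = L₂ − L₁ = 4.40×10⁻³ m
α₁L₁ = 5.983621×10⁻⁵, α₂L₂ = 2.950794×10⁻⁵ → Δ(αL) = 3.032827×10⁻⁵ m/K
ΔT = 4.40×10⁻³ / 3.032827×10⁻⁵ = 145.079 K, so T = 25.8 + 145.079 = 170.879 °C

T = 170.9 °C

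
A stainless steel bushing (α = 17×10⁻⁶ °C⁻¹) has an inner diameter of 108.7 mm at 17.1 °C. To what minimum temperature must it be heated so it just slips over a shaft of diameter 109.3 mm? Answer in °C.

Required Δd = 109.3 − 108.7 = 0.6 mm
Δd = αd₀ΔT ⇒ ΔT = Δd/(αd₀) = 0.6 / (17×10⁻⁶ × 108.7) = 324.69 K
T_min = 17.1 + 324.69 = 341.79 °C

T = 342 °C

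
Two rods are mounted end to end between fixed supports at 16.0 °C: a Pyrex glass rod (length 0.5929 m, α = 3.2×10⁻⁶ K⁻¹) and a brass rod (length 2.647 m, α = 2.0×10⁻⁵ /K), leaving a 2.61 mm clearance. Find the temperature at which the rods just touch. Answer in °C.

T = 63.6 °C

α₁L₁ = 1.89728×10⁻⁶ m/K, α₂L₂ = 5.294×10⁻⁵ m/K → total 5.483728×10⁻⁵ m/K
ΔT = g/(α₁L₁+α₂L₂) = 2.61×10⁻³ / 5.483728×10⁻⁵ = 47.595 K
T = 16.0 + 47.595 = 63.595 °C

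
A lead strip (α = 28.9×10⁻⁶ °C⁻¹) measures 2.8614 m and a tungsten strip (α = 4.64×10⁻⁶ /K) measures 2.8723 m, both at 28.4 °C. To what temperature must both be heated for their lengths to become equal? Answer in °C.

L₁(1 + α₁ΔT) = L₂(1 + α₂ΔT) ⇒ ΔT = (L₂ − L₁)/(α₁L₁ − α₂L₂)
L₂ − L₁ = 2.8723 − 2.8614 = 1.09×10⁻² m
α₁L₁ − α₂L₂ = 28.9×10⁻⁶×2.8614 − 4.64×10⁻⁶×2.8723 = 6.9366988×10⁻⁵ m/K
ΔT = 1.09×10⁻² / 6.9366988×10⁻⁵ = 157.135 K
T = 28.4 + 157.135 = 185.535 °C

T = 185.5 °C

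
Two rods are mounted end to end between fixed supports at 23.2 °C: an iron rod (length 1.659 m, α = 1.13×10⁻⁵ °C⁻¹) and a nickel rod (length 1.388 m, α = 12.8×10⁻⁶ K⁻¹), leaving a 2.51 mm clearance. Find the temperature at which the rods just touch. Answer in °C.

T = 91.9 °C

α₁L₁ = 1.87467×10⁻⁵ m/K, α₂L₂ = 1.77664×10⁻⁵ m/K → total 3.65131×10⁻⁵ m/K
ΔT = g/(α₁L₁+α₂L₂) = 2.51×10⁻³ / 3.65131×10⁻⁵ = 68.742 K
T = 23.2 + 68.742 = 91.942 °C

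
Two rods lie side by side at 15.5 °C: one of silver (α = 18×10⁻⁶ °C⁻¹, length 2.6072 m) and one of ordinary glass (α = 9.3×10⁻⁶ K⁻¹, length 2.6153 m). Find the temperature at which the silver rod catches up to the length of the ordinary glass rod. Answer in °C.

T = 373.8 °C

L₁(1 + α₁ΔT) = L₂(1 + α₂ΔT) ⇒ ΔT = (L₂ − L₁)/(α₁L₁ − α₂L₂)
L₂ − L₁ = 2.6153 − 2.6072 = 8.10×10⁻³ m
α₁L₁ − α₂L₂ = 18×10⁻⁶×2.6072 − 9.3×10⁻⁶×2.6153 = 2.260731×10⁻⁵ m/K
ΔT = 8.10×10⁻³ / 2.260731×10⁻⁵ = 358.291 K
T = 15.5 + 358.291 = 373.791 °C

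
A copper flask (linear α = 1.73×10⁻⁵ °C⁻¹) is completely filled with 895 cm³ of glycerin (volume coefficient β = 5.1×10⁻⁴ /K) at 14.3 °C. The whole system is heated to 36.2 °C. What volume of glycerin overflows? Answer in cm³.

The flask also expands: β_container ≈ 3α = 5.19×10⁻⁵ /K
Net overflow = V₀(β_liq − 3α_cont)ΔT
β − 3α = 5.10×10⁻⁴ − 5.19×10⁻⁵ = 4.581×10⁻⁴ /K; ΔT = 21.9 K
ΔV = 895 × 4.581×10⁻⁴ × 21.9 = 8.98 cm³

8.98 cm³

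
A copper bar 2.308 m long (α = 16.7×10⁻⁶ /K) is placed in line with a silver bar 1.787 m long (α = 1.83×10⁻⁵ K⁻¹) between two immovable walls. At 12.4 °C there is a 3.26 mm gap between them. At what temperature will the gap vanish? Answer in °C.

T = 58.2 °C

Gap closes when ΔL₁ + ΔL₂ = 3.26 mm = 3.26×10⁻³ m
(α₁L₁ + α₂L₂)ΔT = g
α₁L₁ + α₂L₂ = 16.7×10⁻⁶×2.308 + 1.83×10⁻⁵×1.787 = 7.12457×10⁻⁵ m/K
ΔT = 3.26×10⁻³ / 7.12457×10⁻⁵ = 45.757 K
T = 12.4 + 45.757 = 58.157 °C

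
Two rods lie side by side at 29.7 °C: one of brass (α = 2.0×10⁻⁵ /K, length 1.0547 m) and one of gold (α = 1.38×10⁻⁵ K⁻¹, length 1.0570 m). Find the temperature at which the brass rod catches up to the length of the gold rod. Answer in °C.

T = 383.1 °C

L₁(1 + α₁ΔT) = L₂(1 + α₂ΔT) ⇒ ΔT = (L₂ − L₁)/(α₁L₁ − α₂L₂)
L₂ − L₁ = 1.0570 − 1.0547 = 2.30×10⁻³ m
α₁L₁ − α₂L₂ = 2.0×10⁻⁵×1.0547 − 1.38×10⁻⁵×1.0570 = 6.5074×10⁻⁶ m/K
ΔT = 2.30×10⁻³ / 6.5074×10⁻⁶ = 353.444 K
T = 29.7 + 353.444 = 383.144 °C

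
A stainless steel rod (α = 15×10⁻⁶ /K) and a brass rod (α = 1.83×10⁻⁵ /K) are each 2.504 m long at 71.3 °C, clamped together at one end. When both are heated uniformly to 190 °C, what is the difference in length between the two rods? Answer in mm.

0.981 mm

ΔT = 118.7 K
stainless steel: ΔL = 15×10⁻⁶ × 2.504 m × 118.7 = 4.4584×10⁻³ m = 4.4584 mm
brass: ΔL = 1.83×10⁻⁵ × 2.504 m × 118.7 = 5.4392×10⁻³ m = 5.4392 mm
difference = 5.4392 − 4.4584 = 0.9808 mm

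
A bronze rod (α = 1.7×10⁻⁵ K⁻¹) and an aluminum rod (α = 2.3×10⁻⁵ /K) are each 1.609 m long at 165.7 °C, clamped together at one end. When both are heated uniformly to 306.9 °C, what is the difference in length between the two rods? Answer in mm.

ΔT = 141.2 K
bronze: ΔL = 1.7×10⁻⁵ × 1.609 m × 141.2 = 3.8622×10⁻³ m = 3.8622 mm
aluminum: ΔL = 2.3×10⁻⁵ × 1.609 m × 141.2 = 5.2254×10⁻³ m = 5.2254 mm
difference = 5.2254 − 3.8622 = 1.3632 mm

1.36 mm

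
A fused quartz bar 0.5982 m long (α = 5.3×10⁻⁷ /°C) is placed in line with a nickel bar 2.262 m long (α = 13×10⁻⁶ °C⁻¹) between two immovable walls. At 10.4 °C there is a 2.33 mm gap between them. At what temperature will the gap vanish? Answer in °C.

α₁L₁ = 3.17046×10⁻⁷ m/K, α₂L₂ = 2.9406×10⁻⁵ m/K → total 2.9723046×10⁻⁵ m/K
ΔT = g/(α₁L₁+α₂L₂) = 2.33×10⁻³ / 2.9723046×10⁻⁵ = 78.390 K
T = 10.4 + 78.390 = 88.790 °C

T = 88.8 °C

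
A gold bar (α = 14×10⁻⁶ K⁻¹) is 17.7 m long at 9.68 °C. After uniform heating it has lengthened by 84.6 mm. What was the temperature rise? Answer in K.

ΔT = 341 K

ΔL = αL₀ΔT ⇒ ΔT = ΔL / (αL₀)
ΔT = 84.6×10⁻³ m / (14×10⁻⁶ × 17.7 m) = 341.40 K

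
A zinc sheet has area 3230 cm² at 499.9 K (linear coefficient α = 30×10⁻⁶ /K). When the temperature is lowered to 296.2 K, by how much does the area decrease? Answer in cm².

Area coefficient ≈ 2α; |ΔT| = 203.7 K
ΔA = 2αA₀ΔT = 2(30×10⁻⁶)(3230)(203.7) = 39.5 cm²

ΔA = 39.5 cm²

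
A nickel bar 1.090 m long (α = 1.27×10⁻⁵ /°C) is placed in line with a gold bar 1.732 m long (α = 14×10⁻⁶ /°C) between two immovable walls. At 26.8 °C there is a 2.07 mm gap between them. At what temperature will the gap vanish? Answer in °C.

Gap closes when ΔL₁ + ΔL₂ = 2.07 mm = 2.07×10⁻³ m
(α₁L₁ + α₂L₂)ΔT = g
α₁L₁ + α₂L₂ = 1.27×10⁻⁵×1.090 + 14×10⁻⁶×1.732 = 3.8091×10⁻⁵ m/K
ΔT = 2.07×10⁻³ / 3.8091×10⁻⁵ = 54.344 K
T = 26.8 + 54.344 = 81.144 °C

T = 81.1 °C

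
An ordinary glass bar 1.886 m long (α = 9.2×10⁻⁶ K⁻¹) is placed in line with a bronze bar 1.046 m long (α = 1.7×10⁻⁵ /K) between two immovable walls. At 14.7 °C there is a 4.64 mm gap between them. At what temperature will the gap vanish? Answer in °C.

α₁L₁ = 1.73512×10⁻⁵ m/K, α₂L₂ = 1.7782×10⁻⁵ m/K → total 3.51332×10⁻⁵ m/K
ΔT = g/(α₁L₁+α₂L₂) = 4.64×10⁻³ / 3.51332×10⁻⁵ = 132.07 K
T = 14.7 + 132.07 = 146.77 °C

T = 147 °C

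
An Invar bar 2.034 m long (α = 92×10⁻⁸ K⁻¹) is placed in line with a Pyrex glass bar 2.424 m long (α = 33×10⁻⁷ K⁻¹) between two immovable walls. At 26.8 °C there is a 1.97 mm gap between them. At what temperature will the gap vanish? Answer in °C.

Gap closes when ΔL₁ + ΔL₂ = 1.97 mm = 1.97×10⁻³ m
(α₁L₁ + α₂L₂)ΔT = g
α₁L₁ + α₂L₂ = 92×10⁻⁸×2.034 + 33×10⁻⁷×2.424 = 9.87048×10⁻⁶ m/K
ΔT = 1.97×10⁻³ / 9.87048×10⁻⁶ = 199.59 K
T = 26.8 + 199.59 = 226.39 °C

T = 226 °C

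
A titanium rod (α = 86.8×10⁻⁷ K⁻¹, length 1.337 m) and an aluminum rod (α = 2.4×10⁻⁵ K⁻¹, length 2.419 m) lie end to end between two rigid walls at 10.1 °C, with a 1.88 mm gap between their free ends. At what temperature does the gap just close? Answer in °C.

T = 37.1 °C

α₁L₁ = 1.160516×10⁻⁵ m/K, α₂L₂ = 5.8056×10⁻⁵ m/K → total 6.966116×10⁻⁵ m/K
ΔT = g/(α₁L₁+α₂L₂) = 1.88×10⁻³ / 6.966116×10⁻⁵ = 26.988 K
T = 10.1 + 26.988 = 37.088 °C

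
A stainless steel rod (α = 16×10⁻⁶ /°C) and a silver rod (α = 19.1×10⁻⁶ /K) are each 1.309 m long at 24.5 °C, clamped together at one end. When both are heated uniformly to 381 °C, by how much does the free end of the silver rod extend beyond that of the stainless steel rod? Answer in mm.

ΔT = 356.5 K
stainless steel: ΔL = 16×10⁻⁶ × 1.309 m × 356.5 = 7.4665×10⁻³ m = 7.4665 mm
silver: ΔL = 19.1×10⁻⁶ × 1.309 m × 356.5 = 8.9132×10⁻³ m = 8.9132 mm
difference = 8.9132 − 7.4665 = 1.4467 mm

1.45 mm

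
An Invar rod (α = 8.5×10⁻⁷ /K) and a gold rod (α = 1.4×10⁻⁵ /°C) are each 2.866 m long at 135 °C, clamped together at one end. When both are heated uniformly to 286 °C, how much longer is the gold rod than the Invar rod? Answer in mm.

5.69 mm

ΔT = 151 K
Invar: ΔL = 8.5×10⁻⁷ × 2.866 m × 151 = 3.6785×10⁻⁴ m = 0.36785 mm
gold: ΔL = 1.4×10⁻⁵ × 2.866 m × 151 = 6.0587×10⁻³ m = 6.0587 mm
difference = 6.0587 − 0.36785 = 5.69085 mm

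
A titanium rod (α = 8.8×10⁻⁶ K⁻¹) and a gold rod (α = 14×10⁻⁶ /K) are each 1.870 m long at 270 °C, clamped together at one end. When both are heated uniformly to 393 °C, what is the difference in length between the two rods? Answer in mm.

1.20 mm

ΔT = 123 K
titanium: ΔL = 8.8×10⁻⁶ × 1.870 m × 123 = 2.0241×10⁻³ m = 2.0241 mm
gold: ΔL = 14×10⁻⁶ × 1.870 m × 123 = 3.2201×10⁻³ m = 3.2201 mm
difference = 3.2201 − 2.0241 = 1.1960 mm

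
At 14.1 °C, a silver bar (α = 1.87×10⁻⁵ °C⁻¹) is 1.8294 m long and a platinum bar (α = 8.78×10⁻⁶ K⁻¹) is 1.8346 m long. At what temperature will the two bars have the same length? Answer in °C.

T = 301.4 °C

L₁(1 + α₁ΔT) = L₂(1 + α₂ΔT) ⇒ ΔT = (L₂ − L₁)/(α₁L₁ − α₂L₂)
L₂ − L₁ = 1.8346 − 1.8294 = 5.20×10⁻³ m
α₁L₁ − α₂L₂ = 1.87×10⁻⁵×1.8294 − 8.78×10⁻⁶×1.8346 = 1.8101992×10⁻⁵ m/K
ΔT = 5.20×10⁻³ / 1.8101992×10⁻⁵ = 287.261 K
T = 14.1 + 287.261 = 301.361 °C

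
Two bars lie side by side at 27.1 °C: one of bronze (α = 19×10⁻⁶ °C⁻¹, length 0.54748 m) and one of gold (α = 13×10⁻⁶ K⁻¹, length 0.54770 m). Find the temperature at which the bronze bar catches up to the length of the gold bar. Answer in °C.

L₁(1 + α₁ΔT) = L₂(1 + α₂ΔT) ⇒ ΔT = (L₂ − L₁)/(α₁L₁ − α₂L₂)
L₂ − L₁ = 0.54770 − 0.54748 = 2.20×10⁻⁴ m
α₁L₁ − α₂L₂ = 19×10⁻⁶×0.54748 − 13×10⁻⁶×0.54770 = 3.28202×10⁻⁶ m/K
ΔT = 2.20×10⁻⁴ / 3.28202×10⁻⁶ = 67.0319 K
T = 27.1 + 67.0319 = 94.1319 °C

T = 94.13 °C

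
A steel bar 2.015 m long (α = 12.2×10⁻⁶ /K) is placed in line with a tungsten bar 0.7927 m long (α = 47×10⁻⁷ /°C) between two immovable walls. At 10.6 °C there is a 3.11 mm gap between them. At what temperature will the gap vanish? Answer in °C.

α₁L₁ = 2.4583×10⁻⁵ m/K, α₂L₂ = 3.72569×10⁻⁶ m/K → total 2.830869×10⁻⁵ m/K
ΔT = g/(α₁L₁+α₂L₂) = 3.11×10⁻³ / 2.830869×10⁻⁵ = 109.86 K
T = 10.6 + 109.86 = 120.46 °C

T = 120 °C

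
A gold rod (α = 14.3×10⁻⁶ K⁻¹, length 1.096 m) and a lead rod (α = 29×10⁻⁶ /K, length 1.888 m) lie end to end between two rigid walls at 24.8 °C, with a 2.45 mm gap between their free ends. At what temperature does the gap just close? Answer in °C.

T = 59.6 °C

Gap closes when ΔL₁ + ΔL₂ = 2.45 mm = 2.45×10⁻³ m
(α₁L₁ + α₂L₂)ΔT = g
α₁L₁ + α₂L₂ = 14.3×10⁻⁶×1.096 + 29×10⁻⁶×1.888 = 7.04248×10⁻⁵ m/K
ΔT = 2.45×10⁻³ / 7.04248×10⁻⁵ = 34.789 K
T = 24.8 + 34.789 = 59.589 °C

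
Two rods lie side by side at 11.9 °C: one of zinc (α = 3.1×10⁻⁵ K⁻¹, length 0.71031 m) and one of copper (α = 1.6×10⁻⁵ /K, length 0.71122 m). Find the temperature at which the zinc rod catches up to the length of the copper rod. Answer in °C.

Equal length when α₁L₁ΔT − α₂L₂ΔT = L₂ − L₁ = 9.10×10⁻⁴ m
α₁L₁ = 2.201961×10⁻⁵, α₂L₂ = 1.137952×10⁻⁵ → Δ(αL) = 1.064009×10⁻⁵ m/K
ΔT = 9.10×10⁻⁴ / 1.064009×10⁻⁵ = 85.5256 K, so T = 11.9 + 85.5256 = 97.4256 °C

T = 97.43 °C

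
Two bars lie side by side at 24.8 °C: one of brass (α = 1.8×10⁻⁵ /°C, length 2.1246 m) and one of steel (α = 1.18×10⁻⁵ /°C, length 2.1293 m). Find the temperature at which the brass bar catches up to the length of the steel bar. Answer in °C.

T = 383.1 °C

Equal length when α₁L₁ΔT − α₂L₂ΔT = L₂ − L₁ = 4.70×10⁻³ m
α₁L₁ = 3.82428×10⁻⁵, α₂L₂ = 2.512574×10⁻⁵ → Δ(αL) = 1.311706×10⁻⁵ m/K
ΔT = 4.70×10⁻³ / 1.311706×10⁻⁵ = 358.312 K, so T = 24.8 + 358.312 = 383.112 °C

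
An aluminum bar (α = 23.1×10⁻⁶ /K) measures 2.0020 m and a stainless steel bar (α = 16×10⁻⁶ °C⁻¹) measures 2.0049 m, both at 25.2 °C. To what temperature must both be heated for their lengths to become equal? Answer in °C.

Equal length when α₁L₁ΔT − α₂L₂ΔT = L₂ − L₁ = 2.90×10⁻³ m
α₁L₁ = 4.62462×10⁻⁵, α₂L₂ = 3.20784×10⁻⁵ → Δ(αL) = 1.41678×10⁻⁵ m/K
ΔT = 2.90×10⁻³ / 1.41678×10⁻⁵ = 204.690 K, so T = 25.2 + 204.690 = 229.890 °C

T = 229.9 °C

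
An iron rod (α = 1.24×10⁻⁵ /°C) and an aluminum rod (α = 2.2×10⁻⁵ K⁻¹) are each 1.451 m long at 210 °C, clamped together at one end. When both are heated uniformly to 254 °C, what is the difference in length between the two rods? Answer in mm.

0.613 mm

ΔT = 44 K
iron: ΔL = 1.24×10⁻⁵ × 1.451 m × 44 = 7.9167×10⁻⁴ m = 0.79167 mm
aluminum: ΔL = 2.2×10⁻⁵ × 1.451 m × 44 = 1.4046×10⁻³ m = 1.4046 mm
difference = 1.4046 − 0.79167 = 0.61293 mm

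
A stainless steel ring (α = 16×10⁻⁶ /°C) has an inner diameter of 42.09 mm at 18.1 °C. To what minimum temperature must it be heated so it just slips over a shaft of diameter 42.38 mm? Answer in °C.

Required Δd = 42.38 − 42.09 = 0.29 mm
Δd = αd₀ΔT ⇒ ΔT = Δd/(αd₀) = 0.29 / (16×10⁻⁶ × 42.09) = 430.62 K
T_min = 18.1 + 430.62 = 448.72 °C

T = 449 °C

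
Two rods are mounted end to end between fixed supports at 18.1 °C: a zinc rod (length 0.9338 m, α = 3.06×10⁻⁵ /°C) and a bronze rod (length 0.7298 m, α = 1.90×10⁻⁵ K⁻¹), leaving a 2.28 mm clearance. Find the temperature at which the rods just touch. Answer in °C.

Gap closes when ΔL₁ + ΔL₂ = 2.28 mm = 2.28×10⁻³ m
(α₁L₁ + α₂L₂)ΔT = g
α₁L₁ + α₂L₂ = 3.06×10⁻⁵×0.9338 + 1.90×10⁻⁵×0.7298 = 4.244048×10⁻⁵ m/K
ΔT = 2.28×10⁻³ / 4.244048×10⁻⁵ = 53.722 K
T = 18.1 + 53.722 = 71.822 °C

T = 71.8 °C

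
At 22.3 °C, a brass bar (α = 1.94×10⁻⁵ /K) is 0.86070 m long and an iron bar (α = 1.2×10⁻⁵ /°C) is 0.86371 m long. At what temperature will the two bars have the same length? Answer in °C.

L₁(1 + α₁ΔT) = L₂(1 + α₂ΔT) ⇒ ΔT = (L₂ − L₁)/(α₁L₁ − α₂L₂)
L₂ − L₁ = 0.86371 − 0.86070 = 3.01×10⁻³ m
α₁L₁ − α₂L₂ = 1.94×10⁻⁵×0.86070 − 1.2×10⁻⁵×0.86371 = 6.33306×10⁻⁶ m/K
ΔT = 3.01×10⁻³ / 6.33306×10⁻⁶ = 475.284 K
T = 22.3 + 475.284 = 497.584 °C

T = 497.6 °C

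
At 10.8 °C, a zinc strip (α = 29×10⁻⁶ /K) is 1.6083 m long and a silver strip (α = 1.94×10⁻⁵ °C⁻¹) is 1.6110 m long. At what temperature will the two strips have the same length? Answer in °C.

T = 186.3 °C

Equal length when α₁L₁ΔT − α₂L₂ΔT = L₂ − L₁ = 2.70×10⁻³ m
α₁L₁ = 4.66407×10⁻⁵, α₂L₂ = 3.12534×10⁻⁵ → Δ(αL) = 1.53873×10⁻⁵ m/K
ΔT = 2.70×10⁻³ / 1.53873×10⁻⁵ = 175.469 K, so T = 10.8 + 175.469 = 186.269 °C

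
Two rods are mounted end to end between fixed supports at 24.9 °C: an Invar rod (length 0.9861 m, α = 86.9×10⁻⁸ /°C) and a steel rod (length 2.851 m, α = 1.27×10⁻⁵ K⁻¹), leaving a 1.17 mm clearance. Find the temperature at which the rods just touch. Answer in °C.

Gap closes when ΔL₁ + ΔL₂ = 1.17 mm = 1.17×10⁻³ m
(α₁L₁ + α₂L₂)ΔT = g
α₁L₁ + α₂L₂ = 86.9×10⁻⁸×0.9861 + 1.27×10⁻⁵×2.851 = 3.70646209×10⁻⁵ m/K
ΔT = 1.17×10⁻³ / 3.70646209×10⁻⁵ = 31.566 K
T = 24.9 + 31.566 = 56.466 °C

T = 56.5 °C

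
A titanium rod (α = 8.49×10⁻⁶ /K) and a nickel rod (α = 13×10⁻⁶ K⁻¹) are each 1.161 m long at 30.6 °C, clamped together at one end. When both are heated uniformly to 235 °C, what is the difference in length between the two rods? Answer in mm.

ΔT = 204.4 K
titanium: ΔL = 8.49×10⁻⁶ × 1.161 m × 204.4 = 2.0147×10⁻³ m = 2.0147 mm
nickel: ΔL = 13×10⁻⁶ × 1.161 m × 204.4 = 3.0850×10⁻³ m = 3.0850 mm
difference = 3.0850 − 2.0147 = 1.0703 mm

1.07 mm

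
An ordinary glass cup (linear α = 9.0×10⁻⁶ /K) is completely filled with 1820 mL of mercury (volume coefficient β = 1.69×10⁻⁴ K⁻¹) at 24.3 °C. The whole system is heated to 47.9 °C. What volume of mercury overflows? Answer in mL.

The cup also expands: β_container ≈ 3α = 2.7×10⁻⁵ /K
Net overflow = V₀(β_liq − 3α_cont)ΔT
β − 3α = 1.69×10⁻⁴ − 2.7×10⁻⁵ = 1.42×10⁻⁴ /K; ΔT = 23.6 K
ΔV = 1820 × 1.42×10⁻⁴ × 23.6 = 6.10 mL

6.10 mL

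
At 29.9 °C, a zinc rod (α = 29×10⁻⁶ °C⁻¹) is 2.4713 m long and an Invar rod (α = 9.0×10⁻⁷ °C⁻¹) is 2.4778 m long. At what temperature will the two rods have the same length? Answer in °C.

T = 123.5 °C

Equal length when α₁L₁ΔT − α₂L₂ΔT = L₂ − L₁ = 6.50×10⁻³ m
α₁L₁ = 7.16677×10⁻⁵, α₂L₂ = 2.23002×10⁻⁶ → Δ(αL) = 6.943768×10⁻⁵ m/K
ΔT = 6.50×10⁻³ / 6.943768×10⁻⁵ = 93.609 K, so T = 29.9 + 93.609 = 123.509 °C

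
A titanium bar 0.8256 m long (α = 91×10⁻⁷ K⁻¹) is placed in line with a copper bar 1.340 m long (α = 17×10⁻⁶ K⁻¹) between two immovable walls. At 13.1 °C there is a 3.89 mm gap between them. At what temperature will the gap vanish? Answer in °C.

T = 142 °C

α₁L₁ = 7.51296×10⁻⁶ m/K, α₂L₂ = 2.278×10⁻⁵ m/K → total 3.029296×10⁻⁵ m/K
ΔT = g/(α₁L₁+α₂L₂) = 3.89×10⁻³ / 3.029296×10⁻⁵ = 128.41 K
T = 13.1 + 128.41 = 141.51 °C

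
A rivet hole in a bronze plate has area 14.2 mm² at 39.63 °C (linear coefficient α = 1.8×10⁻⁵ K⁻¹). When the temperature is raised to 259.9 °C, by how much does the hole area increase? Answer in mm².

ΔA = 0.113 mm²

Area coefficient ≈ 2α; |ΔT| = 220.27 K
ΔA = 2αA₀ΔT = 2(1.8×10⁻⁵)(14.2)(220.27) = 0.113 mm²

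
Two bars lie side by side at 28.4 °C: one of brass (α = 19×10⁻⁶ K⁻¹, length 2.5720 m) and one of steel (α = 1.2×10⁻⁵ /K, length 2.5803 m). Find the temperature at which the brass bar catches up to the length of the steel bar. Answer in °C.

T = 492.0 °C

Equal length when α₁L₁ΔT − α₂L₂ΔT = L₂ − L₁ = 8.30×10⁻³ m
α₁L₁ = 4.8868×10⁻⁵, α₂L₂ = 3.09636×10⁻⁵ → Δ(αL) = 1.79044×10⁻⁵ m/K
ΔT = 8.30×10⁻³ / 1.79044×10⁻⁵ = 463.573 K, so T = 28.4 + 463.573 = 491.973 °C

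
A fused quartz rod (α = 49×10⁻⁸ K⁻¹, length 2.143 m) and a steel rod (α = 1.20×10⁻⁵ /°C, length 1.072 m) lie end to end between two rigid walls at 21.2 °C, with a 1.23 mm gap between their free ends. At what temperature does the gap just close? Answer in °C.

Gap closes when ΔL₁ + ΔL₂ = 1.23 mm = 1.23×10⁻³ m
(α₁L₁ + α₂L₂)ΔT = g
α₁L₁ + α₂L₂ = 49×10⁻⁸×2.143 + 1.20×10⁻⁵×1.072 = 1.391407×10⁻⁵ m/K
ΔT = 1.23×10⁻³ / 1.391407×10⁻⁵ = 88.40 K
T = 21.2 + 88.40 = 109.60 °C

T = 110 °C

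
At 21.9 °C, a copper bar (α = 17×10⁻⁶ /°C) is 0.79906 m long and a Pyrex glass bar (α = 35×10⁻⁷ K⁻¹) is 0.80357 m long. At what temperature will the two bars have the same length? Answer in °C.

L₁(1 + α₁ΔT) = L₂(1 + α₂ΔT) ⇒ ΔT = (L₂ − L₁)/(α₁L₁ − α₂L₂)
L₂ − L₁ = 0.80357 − 0.79906 = 4.51×10⁻³ m
α₁L₁ − α₂L₂ = 17×10⁻⁶×0.79906 − 35×10⁻⁷×0.80357 = 1.0771525×10⁻⁵ m/K
ΔT = 4.51×10⁻³ / 1.0771525×10⁻⁵ = 418.697 K
T = 21.9 + 418.697 = 440.597 °C

T = 440.6 °C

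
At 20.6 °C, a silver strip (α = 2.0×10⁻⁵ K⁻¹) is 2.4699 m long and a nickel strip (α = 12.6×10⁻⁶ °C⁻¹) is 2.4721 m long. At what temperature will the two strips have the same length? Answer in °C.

T = 141.2 °C

Equal length when α₁L₁ΔT − α₂L₂ΔT = L₂ − L₁ = 2.20×10⁻³ m
α₁L₁ = 4.9398×10⁻⁵, α₂L₂ = 3.114846×10⁻⁵ → Δ(αL) = 1.824954×10⁻⁵ m/K
ΔT = 2.20×10⁻³ / 1.824954×10⁻⁵ = 120.551 K, so T = 20.6 + 120.551 = 141.151 °C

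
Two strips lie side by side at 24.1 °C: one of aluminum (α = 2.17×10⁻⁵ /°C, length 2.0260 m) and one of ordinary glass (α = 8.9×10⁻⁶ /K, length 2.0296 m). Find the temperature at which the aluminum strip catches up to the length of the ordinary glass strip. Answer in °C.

Equal length when α₁L₁ΔT − α₂L₂ΔT = L₂ − L₁ = 3.60×10⁻³ m
α₁L₁ = 4.39642×10⁻⁵, α₂L₂ = 1.806344×10⁻⁵ → Δ(αL) = 2.590076×10⁻⁵ m/K
ΔT = 3.60×10⁻³ / 2.590076×10⁻⁵ = 138.992 K, so T = 24.1 + 138.992 = 163.092 °C

T = 163.1 °C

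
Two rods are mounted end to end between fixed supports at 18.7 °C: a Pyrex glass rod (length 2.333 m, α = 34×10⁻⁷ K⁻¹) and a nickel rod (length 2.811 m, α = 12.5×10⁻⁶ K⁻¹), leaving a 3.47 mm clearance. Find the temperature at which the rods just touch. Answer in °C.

T = 99.3 °C

α₁L₁ = 7.9322×10⁻⁶ m/K, α₂L₂ = 3.51375×10⁻⁵ m/K → total 4.30697×10⁻⁵ m/K
ΔT = g/(α₁L₁+α₂L₂) = 3.47×10⁻³ / 4.30697×10⁻⁵ = 80.567 K
T = 18.7 + 80.567 = 99.267 °C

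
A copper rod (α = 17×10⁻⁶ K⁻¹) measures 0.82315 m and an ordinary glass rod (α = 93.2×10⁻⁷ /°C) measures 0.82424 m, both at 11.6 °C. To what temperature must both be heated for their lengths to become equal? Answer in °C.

T = 184.3 °C

L₁(1 + α₁ΔT) = L₂(1 + α₂ΔT) ⇒ ΔT = (L₂ − L₁)/(α₁L₁ − α₂L₂)
L₂ − L₁ = 0.82424 − 0.82315 = 1.09×10⁻³ m
α₁L₁ − α₂L₂ = 17×10⁻⁶×0.82315 − 93.2×10⁻⁷×0.82424 = 6.3116332×10⁻⁶ m/K
ΔT = 1.09×10⁻³ / 6.3116332×10⁻⁶ = 172.697 K
T = 11.6 + 172.697 = 184.297 °C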